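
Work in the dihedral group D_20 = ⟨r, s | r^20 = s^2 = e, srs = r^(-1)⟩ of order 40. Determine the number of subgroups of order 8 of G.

5

|G| = 40 and 8 | 40, so subgroups of order 8 are possible by Lagrange.
The subgroups of order 8 are: {e, r^5, r^10, r^15, s, r^5s, r^10s, r^15s}; {e, r^5, r^10, r^15, rs, r^6s, r^11s, r^16s}; {e, r^5, r^10, r^15, r^2s, r^7s, r^12s, r^17s}; {e, r^5, r^10, r^15, r^3s, r^8s, r^13s, r^18s}; … (5 in all).
So G has 5 subgroups of order 8.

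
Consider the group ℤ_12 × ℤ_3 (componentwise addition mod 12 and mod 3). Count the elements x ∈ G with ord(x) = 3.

An element (a,b) has order lcm(ord(a), ord(b)); count pairs with lcm equal to 3.
Enumerating gives 8 such elements.

8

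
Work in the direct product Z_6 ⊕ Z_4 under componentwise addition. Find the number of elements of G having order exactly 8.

0

An element (a,b) has order lcm(ord(a), ord(b)); count pairs with lcm equal to 8.
Enumerating gives 0 such elements.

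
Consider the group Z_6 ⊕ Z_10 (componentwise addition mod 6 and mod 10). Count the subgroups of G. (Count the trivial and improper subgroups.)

|G| = 60, so by Lagrange every subgroup order divides 60. Divisors: 1, 2, 3, 4, 5, 6, 10, 12, 15, 20, 30, 60.
Subgroups by order — order 1: 1; order 2: 3; order 3: 1; order 4: 1; order 5: 1; order 6: 3; order 10: 3; order 12: 1; order 15: 1; order 20: 1; order 30: 3; order 60: 1.
Total: 1 + 3 + 1 + 1 + 1 + 3 + 3 + 1 + 1 + 1 + 3 + 1 = 20.

20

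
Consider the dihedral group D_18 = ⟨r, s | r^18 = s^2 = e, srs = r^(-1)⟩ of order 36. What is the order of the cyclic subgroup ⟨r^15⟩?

Computing powers of r^15: the smallest k with (r^15)^k = e is k = 6.

6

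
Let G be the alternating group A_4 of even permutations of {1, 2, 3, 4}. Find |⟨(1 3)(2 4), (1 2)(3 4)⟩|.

4

|⟨(1 3)(2 4)⟩| = 2 and |⟨(1 2)(3 4)⟩| = 2, so |H| is a multiple of lcm(2, 2) = 2 and divides |G| = 12.
Closing under the operation: H = {e, (1 2)(3 4), (1 3)(2 4), (1 4)(2 3)}, so |H| = 4.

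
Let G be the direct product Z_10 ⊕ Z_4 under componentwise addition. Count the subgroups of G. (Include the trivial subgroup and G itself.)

16

|G| = 40, so by Lagrange every subgroup order divides 40. Divisors: 1, 2, 4, 5, 8, 10, 20, 40.
Subgroups by order — order 1: 1; order 2: 3; order 4: 3; order 5: 1; order 8: 1; order 10: 3; order 20: 3; order 40: 1.
Total: 1 + 3 + 3 + 1 + 1 + 3 + 3 + 1 = 16.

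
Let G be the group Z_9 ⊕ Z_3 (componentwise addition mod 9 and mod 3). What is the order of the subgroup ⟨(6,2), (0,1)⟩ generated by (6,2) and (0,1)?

9

|⟨(6,2)⟩| = 3 and |⟨(0,1)⟩| = 3, so |H| is a multiple of lcm(3, 3) = 3 and divides |G| = 27.
Closing under the operation: H = {(0,0), (0,1), (0,2), (3,0), (3,1), (3,2), (6,0), (6,1), (6,2)}, so |H| = 9.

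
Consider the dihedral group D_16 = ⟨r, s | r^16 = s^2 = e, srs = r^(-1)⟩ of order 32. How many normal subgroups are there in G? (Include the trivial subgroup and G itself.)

G has 36 subgroups. Checking conjugation-invariance by order — order 1: 1/1 normal; order 2: 1/17 normal; order 4: 1/9 normal; order 8: 1/5 normal; order 16: 3/3 normal; order 32: 1/1 normal.
Total normal subgroups: 8.

8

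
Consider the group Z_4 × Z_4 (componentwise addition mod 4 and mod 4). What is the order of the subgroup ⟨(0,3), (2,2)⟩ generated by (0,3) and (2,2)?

8

|⟨(0,3)⟩| = 4 and |⟨(2,2)⟩| = 2, so |H| is a multiple of lcm(4, 2) = 4 and divides |G| = 16.
Closing under the operation: H = {(0,0), (0,1), (0,2), (0,3), (2,0), (2,1), (2,2), (2,3)}, so |H| = 8.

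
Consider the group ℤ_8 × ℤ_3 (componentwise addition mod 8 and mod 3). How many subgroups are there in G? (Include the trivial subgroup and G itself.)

8

|G| = 24, so by Lagrange every subgroup order divides 24. Divisors: 1, 2, 3, 4, 6, 8, 12, 24.
Subgroups by order — order 1: 1; order 2: 1; order 3: 1; order 4: 1; order 6: 1; order 8: 1; order 12: 1; order 24: 1.
Total: 1 + 1 + 1 + 1 + 1 + 1 + 1 + 1 = 8.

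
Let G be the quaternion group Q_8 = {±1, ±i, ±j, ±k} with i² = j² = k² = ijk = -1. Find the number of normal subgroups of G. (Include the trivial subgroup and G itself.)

G has 6 subgroups. Checking conjugation-invariance by order — order 1: 1/1 normal; order 2: 1/1 normal; order 4: 3/3 normal; order 8: 1/1 normal.
Total normal subgroups: 6.

6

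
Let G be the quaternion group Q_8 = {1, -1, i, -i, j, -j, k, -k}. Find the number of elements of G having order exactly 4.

6

The elements of order 4 are: i, -i, j, -j, k, -k.
That's 6.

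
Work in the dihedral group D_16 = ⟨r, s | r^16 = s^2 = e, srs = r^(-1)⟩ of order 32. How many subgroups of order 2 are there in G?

|G| = 32 and 2 | 32, so subgroups of order 2 are possible by Lagrange.
The subgroups of order 2 are: {e, r^10s}; {e, r^11s}; {e, r^12s}; {e, r^13s}; … (17 in all).
So G has 17 subgroups of order 2.

17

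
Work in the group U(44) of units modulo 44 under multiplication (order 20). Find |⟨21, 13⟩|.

|⟨21⟩| = 2 and |⟨13⟩| = 10, so |H| is a multiple of lcm(2, 10) = 10 and divides |G| = 20.
Closing under the operation: H = {1, 5, 9, 13, 17, 21, 25, 29, 37, 41}, so |H| = 10.

10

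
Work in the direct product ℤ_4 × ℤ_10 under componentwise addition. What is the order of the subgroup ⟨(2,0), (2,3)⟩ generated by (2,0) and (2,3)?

|⟨(2,0)⟩| = 2 and |⟨(2,3)⟩| = 10, so |H| is a multiple of lcm(2, 10) = 10 and divides |G| = 40.
Closing under the operation: H = {(0,0), (0,1), (0,2), (0,3), (0,4), (0,5), (0,6), (0,7), (0,8), (0,9), (2,0), (2,1), (2,2), (2,3), (2,4), (2,5), (2,6), (2,7), (2,8), (2,9)}, so |H| = 20.

20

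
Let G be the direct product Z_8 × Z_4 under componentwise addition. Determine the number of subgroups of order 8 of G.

|G| = 32 and 8 | 32, so subgroups of order 8 are possible by Lagrange.
The subgroups of order 8 are: {(0,0), (0,1), (0,2), (0,3), (4,0), (4,1), (4,2), (4,3)}; {(0,0), (0,2), (2,0), (2,2), (4,0), (4,2), (6,0), (6,2)}; {(0,0), (0,2), (2,1), (2,3), (4,0), (4,2), (6,1), (6,3)}; {(0,0), (1,0), (2,0), (3,0), (4,0), (5,0), (6,0), (7,0)}; … (7 in all).
So G has 7 subgroups of order 8.

7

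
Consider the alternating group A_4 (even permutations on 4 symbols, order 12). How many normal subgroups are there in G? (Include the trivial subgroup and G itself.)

G has 10 subgroups. Checking conjugation-invariance by order — order 1: 1/1 normal; order 2: 0/3 normal; order 3: 0/4 normal; order 4: 1/1 normal; order 12: 1/1 normal.
Total normal subgroups: 3.

3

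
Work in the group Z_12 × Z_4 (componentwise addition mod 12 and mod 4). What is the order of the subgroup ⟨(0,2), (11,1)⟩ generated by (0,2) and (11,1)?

|⟨(0,2)⟩| = 2 and |⟨(11,1)⟩| = 12, so |H| is a multiple of lcm(2, 12) = 12 and divides |G| = 48.
Closing under the operation: H = {(0,0), (0,2), (1,1), (1,3), (2,0), (2,2), (3,1), (3,3), (4,0), (4,2), (5,1), (5,3), (6,0), (6,2), (7,1), (7,3), (8,0), (8,2), (9,1), (9,3), (10,0), (10,2), (11,1), (11,3)}, so |H| = 24.

24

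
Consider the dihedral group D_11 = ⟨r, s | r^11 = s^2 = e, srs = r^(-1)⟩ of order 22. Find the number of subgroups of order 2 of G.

11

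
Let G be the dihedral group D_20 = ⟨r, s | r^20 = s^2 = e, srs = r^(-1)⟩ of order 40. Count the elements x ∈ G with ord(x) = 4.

2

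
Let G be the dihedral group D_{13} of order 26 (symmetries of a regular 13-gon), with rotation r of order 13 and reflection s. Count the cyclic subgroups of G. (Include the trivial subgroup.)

15

Group the elements of G by the cyclic subgroup they generate; each cyclic subgroup of order d accounts for φ(d) elements.
Cyclic subgroups by order — order 1: 1; order 2: 13; order 13: 1.
Total: 15.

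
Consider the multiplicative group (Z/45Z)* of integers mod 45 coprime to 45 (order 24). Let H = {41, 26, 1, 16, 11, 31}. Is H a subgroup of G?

Yes

|H| = 6 divides |G| = 24, consistent with Lagrange.
H contains the identity, every element's inverse is in H, and H is closed under ·: it is a subgroup.
In fact H = ⟨41⟩.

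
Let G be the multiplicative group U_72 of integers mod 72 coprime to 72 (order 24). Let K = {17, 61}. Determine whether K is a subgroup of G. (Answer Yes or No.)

No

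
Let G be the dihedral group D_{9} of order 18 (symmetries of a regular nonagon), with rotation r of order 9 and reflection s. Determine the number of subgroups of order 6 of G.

3

|G| = 18 and 6 | 18, so subgroups of order 6 are possible by Lagrange.
The subgroups of order 6 are: {e, r^3, r^6, r^2s, r^5s, r^8s}; {e, r^3, r^6, s, r^3s, r^6s}; {e, r^3, r^6, rs, r^4s, r^7s}.
So G has 3 subgroups of order 6.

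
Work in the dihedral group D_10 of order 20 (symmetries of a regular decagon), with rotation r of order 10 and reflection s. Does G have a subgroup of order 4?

4 | 20. A subgroup of order 4 is {e, r^5, r^2s, r^7s}.

Yes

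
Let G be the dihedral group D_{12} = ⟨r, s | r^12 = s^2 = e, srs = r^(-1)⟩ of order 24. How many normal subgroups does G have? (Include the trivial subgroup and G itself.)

G has 34 subgroups. Checking conjugation-invariance by order — order 1: 1/1 normal; order 2: 1/13 normal; order 3: 1/1 normal; order 4: 1/7 normal; order 6: 1/5 normal; order 8: 0/3 normal; order 12: 3/3 normal; order 24: 1/1 normal.
Total normal subgroups: 9.

9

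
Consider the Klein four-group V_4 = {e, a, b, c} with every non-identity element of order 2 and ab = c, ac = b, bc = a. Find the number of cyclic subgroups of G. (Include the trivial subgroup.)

A cyclic subgroup of order d is generated by each of its φ(d) elements of order d, so the cyclic subgroups of order d number (#elements of order d)/φ(d).
Cyclic subgroups by order — order 1: 1; order 2: 3.
Total: 4.

4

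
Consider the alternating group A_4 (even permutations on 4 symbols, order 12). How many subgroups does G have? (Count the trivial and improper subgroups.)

10

|G| = 12, so by Lagrange every subgroup order divides 12. Divisors: 1, 2, 3, 4, 6, 12.
Subgroups by order — order 1: 1; order 2: 3; order 3: 4; order 4: 1; order 6: 0; order 12: 1.
Total: 1 + 3 + 4 + 1 + 0 + 1 = 10.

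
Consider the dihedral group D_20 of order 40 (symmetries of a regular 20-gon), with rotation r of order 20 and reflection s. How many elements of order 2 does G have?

Enumerating element orders in G gives 21 elements of order 2.

21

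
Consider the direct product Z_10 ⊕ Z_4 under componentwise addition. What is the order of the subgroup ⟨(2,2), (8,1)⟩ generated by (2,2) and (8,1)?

20

|⟨(2,2)⟩| = 10 and |⟨(8,1)⟩| = 20, so |H| is a multiple of lcm(10, 20) = 20 and divides |G| = 40.
Closing under the operation: H = {(0,0), (0,1), (0,2), (0,3), (2,0), (2,1), (2,2), (2,3), (4,0), (4,1), (4,2), (4,3), (6,0), (6,1), (6,2), (6,3), (8,0), (8,1), (8,2), (8,3)}, so |H| = 20.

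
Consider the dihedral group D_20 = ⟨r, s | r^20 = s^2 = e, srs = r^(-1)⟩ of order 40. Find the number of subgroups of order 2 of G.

21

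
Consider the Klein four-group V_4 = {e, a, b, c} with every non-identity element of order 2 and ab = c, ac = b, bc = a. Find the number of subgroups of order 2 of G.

|G| = 4 and 2 | 4, so subgroups of order 2 are possible by Lagrange.
The subgroups of order 2 are: {e, a}; {e, b}; {e, c}.
So G has 3 subgroups of order 2.

3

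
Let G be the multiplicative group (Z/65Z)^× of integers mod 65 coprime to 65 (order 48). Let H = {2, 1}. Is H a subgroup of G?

2 ∈ H but its inverse 33 ∉ H, so H is not a subgroup.

No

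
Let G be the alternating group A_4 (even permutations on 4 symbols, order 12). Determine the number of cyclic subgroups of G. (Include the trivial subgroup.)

8

A cyclic subgroup of order d is generated by each of its φ(d) elements of order d, so the cyclic subgroups of order d number (#elements of order d)/φ(d).
Cyclic subgroups by order — order 1: 1; order 2: 3; order 3: 4.
Total: 8.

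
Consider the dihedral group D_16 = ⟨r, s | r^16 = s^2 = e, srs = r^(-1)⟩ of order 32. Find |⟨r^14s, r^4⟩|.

8

|⟨r^14s⟩| = 2 and |⟨r^4⟩| = 4, so |H| is a multiple of lcm(2, 4) = 4 and divides |G| = 32.
Closing under the operation: H = {e, r^4, r^8, r^12, r^2s, r^6s, r^10s, r^14s}, so |H| = 8.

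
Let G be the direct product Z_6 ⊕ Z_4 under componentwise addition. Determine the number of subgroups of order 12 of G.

3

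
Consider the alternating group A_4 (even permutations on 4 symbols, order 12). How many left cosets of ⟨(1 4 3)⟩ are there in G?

4

|⟨(1 4 3)⟩| = 3 and |G| = 12.
By Lagrange, [G : H] = |G|/|H| = 12/3 = 4.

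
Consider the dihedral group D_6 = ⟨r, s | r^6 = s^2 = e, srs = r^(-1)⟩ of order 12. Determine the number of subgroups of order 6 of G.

3

|G| = 12 and 6 | 12, so subgroups of order 6 are possible by Lagrange.
The subgroups of order 6 are: {e, r, r^2, r^3, r^4, r^5}; {e, r^2, r^4, s, r^2s, r^4s}; {e, r^2, r^4, rs, r^3s, r^5s}.
So G has 3 subgroups of order 6.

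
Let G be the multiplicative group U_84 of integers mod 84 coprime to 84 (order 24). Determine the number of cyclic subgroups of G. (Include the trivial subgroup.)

16

Group the elements of G by the cyclic subgroup they generate; each cyclic subgroup of order d accounts for φ(d) elements.
Cyclic subgroups by order — order 1: 1; order 2: 7; order 3: 1; order 6: 7.
Total: 16.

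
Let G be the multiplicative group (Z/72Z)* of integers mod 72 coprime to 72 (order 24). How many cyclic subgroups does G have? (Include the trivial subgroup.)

Group the elements of G by the cyclic subgroup they generate; each cyclic subgroup of order d accounts for φ(d) elements.
Cyclic subgroups by order — order 1: 1; order 2: 7; order 3: 1; order 6: 7.
Total: 16.

16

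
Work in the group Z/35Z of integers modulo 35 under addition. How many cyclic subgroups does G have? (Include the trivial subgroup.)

4

Each element a generates a cyclic subgroup ⟨a⟩; distinct elements may generate the same one (a cyclic group of order d has φ(d) generators).
Cyclic subgroups by order — order 1: 1; order 5: 1; order 7: 1; order 35: 1.
Total: 4.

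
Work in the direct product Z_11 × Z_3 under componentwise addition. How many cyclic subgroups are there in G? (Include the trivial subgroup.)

4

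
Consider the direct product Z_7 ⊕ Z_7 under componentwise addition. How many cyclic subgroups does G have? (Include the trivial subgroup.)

9

A cyclic subgroup of order d is generated by each of its φ(d) elements of order d, so the cyclic subgroups of order d number (#elements of order d)/φ(d).
Cyclic subgroups by order — order 1: 1; order 7: 8.
Total: 9.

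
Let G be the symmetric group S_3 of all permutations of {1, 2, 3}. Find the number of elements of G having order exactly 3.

2

The elements of order 3 are: (1 2 3), (1 3 2).
That's 2.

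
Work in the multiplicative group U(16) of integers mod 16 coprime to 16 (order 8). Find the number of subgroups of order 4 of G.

3

|G| = 8 and 4 | 8, so subgroups of order 4 are possible by Lagrange.
The subgroups of order 4 are: {1, 3, 9, 11}; {1, 5, 9, 13}; {1, 7, 9, 15}.
So G has 3 subgroups of order 4.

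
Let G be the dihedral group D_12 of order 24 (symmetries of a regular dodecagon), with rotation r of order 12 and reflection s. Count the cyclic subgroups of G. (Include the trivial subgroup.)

18

Group the elements of G by the cyclic subgroup they generate; each cyclic subgroup of order d accounts for φ(d) elements.
Cyclic subgroups by order — order 1: 1; order 2: 13; order 3: 1; order 4: 1; order 6: 1; order 12: 1.
Total: 18.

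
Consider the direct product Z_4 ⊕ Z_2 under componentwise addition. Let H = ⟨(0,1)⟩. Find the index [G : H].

4

|⟨(0,1)⟩| = 2 and |G| = 8.
By Lagrange, [G : H] = |G|/|H| = 8/2 = 4.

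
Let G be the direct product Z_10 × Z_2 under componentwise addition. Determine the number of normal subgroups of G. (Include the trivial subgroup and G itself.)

G is abelian, so every subgroup is normal.
G has 10 subgroups in total, hence 10 normal subgroups.

10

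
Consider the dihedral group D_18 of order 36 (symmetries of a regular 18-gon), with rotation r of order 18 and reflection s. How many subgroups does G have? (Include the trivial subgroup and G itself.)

|G| = 36, so by Lagrange every subgroup order divides 36. Divisors: 1, 2, 3, 4, 6, 9, 12, 18, 36.
Subgroups by order — order 1: 1; order 2: 19; order 3: 1; order 4: 9; order 6: 7; order 9: 1; order 12: 3; order 18: 3; order 36: 1.
Total: 1 + 19 + 1 + 9 + 7 + 1 + 3 + 3 + 1 = 45.

45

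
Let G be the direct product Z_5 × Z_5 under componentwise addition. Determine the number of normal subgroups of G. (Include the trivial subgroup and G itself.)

G is abelian, so every subgroup is normal.
G has 8 subgroups in total, hence 8 normal subgroups.

8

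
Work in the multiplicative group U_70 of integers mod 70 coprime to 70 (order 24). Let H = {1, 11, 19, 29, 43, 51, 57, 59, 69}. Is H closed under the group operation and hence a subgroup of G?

|H| = 9 does not divide |G| = 24, so by Lagrange H is not a subgroup.

No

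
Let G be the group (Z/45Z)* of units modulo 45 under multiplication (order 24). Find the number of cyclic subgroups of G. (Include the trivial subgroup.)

12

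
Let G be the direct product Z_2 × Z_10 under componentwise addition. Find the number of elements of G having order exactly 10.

An element (a,b) has order lcm(ord(a), ord(b)); count pairs with lcm equal to 10.
Enumerating gives 12 such elements.

12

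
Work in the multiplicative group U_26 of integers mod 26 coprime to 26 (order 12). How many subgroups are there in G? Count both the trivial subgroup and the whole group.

6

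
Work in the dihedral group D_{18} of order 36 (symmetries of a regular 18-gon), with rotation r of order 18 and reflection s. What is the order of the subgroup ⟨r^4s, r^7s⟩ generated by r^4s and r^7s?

|⟨r^4s⟩| = 2 and |⟨r^7s⟩| = 2, so |H| is a multiple of lcm(2, 2) = 2 and divides |G| = 36.
Closing under the operation: H = {e, r^3, r^6, r^9, r^12, r^15, rs, r^4s, r^7s, r^10s, r^13s, r^16s}, so |H| = 12.

12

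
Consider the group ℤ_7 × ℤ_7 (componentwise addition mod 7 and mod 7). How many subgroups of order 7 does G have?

8

|G| = 49 and 7 | 49, so subgroups of order 7 are possible by Lagrange.
The subgroups of order 7 are: {(0,0), (0,1), (0,2), (0,3), (0,4), (0,5), (0,6)}; {(0,0), (1,0), (2,0), (3,0), (4,0), (5,0), (6,0)}; {(0,0), (1,1), (2,2), (3,3), (4,4), (5,5), (6,6)}; {(0,0), (1,2), (2,4), (3,6), (4,1), (5,3), (6,5)}; … (8 in all).
So G has 8 subgroups of order 7.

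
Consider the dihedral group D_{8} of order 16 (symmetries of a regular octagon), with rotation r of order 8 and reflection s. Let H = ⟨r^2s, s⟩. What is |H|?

8

|⟨r^2s⟩| = 2 and |⟨s⟩| = 2, so |H| is a multiple of lcm(2, 2) = 2 and divides |G| = 16.
Closing under the operation: H = {e, r^2, r^4, r^6, s, r^2s, r^4s, r^6s}, so |H| = 8.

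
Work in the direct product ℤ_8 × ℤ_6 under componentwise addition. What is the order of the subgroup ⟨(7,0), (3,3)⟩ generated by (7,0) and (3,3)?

|⟨(7,0)⟩| = 8 and |⟨(3,3)⟩| = 8, so |H| is a multiple of lcm(8, 8) = 8 and divides |G| = 48.
Closing under the operation: H = {(0,0), (0,3), (1,0), (1,3), (2,0), (2,3), (3,0), (3,3), (4,0), (4,3), (5,0), (5,3), (6,0), (6,3), (7,0), (7,3)}, so |H| = 16.

16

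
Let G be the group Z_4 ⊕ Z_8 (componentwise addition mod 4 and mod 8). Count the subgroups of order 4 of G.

7

|G| = 32 and 4 | 32, so subgroups of order 4 are possible by Lagrange.
The subgroups of order 4 are: {(0,0), (0,2), (0,4), (0,6)}; {(0,0), (0,4), (2,0), (2,4)}; {(0,0), (0,4), (2,2), (2,6)}; {(0,0), (1,0), (2,0), (3,0)}; … (7 in all).
So G has 7 subgroups of order 4.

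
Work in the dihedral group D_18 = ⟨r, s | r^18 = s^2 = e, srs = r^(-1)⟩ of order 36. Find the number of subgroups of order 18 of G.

3

|G| = 36 and 18 | 36, so subgroups of order 18 are possible by Lagrange.
The subgroups of order 18 are: {e, r, r^2, r^3, r^4, r^5, r^6, r^7, r^8, r^9, r^10, r^11, r^12, r^13, r^14, r^15, r^16, r^17}; {e, r^2, r^4, r^6, r^8, r^10, r^12, r^14, r^16, s, r^2s, r^4s, r^6s, r^8s, r^10s, r^12s, r^14s, r^16s}; {e, r^2, r^4, r^6, r^8, r^10, r^12, r^14, r^16, rs, r^3s, r^5s, r^7s, r^9s, r^11s, r^13s, r^15s, r^17s}.
So G has 3 subgroups of order 18.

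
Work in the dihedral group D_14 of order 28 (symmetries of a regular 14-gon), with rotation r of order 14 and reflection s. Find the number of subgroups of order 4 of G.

7

|G| = 28 and 4 | 28, so subgroups of order 4 are possible by Lagrange.
The subgroups of order 4 are: {e, r^7, r^3s, r^10s}; {e, r^7, r^4s, r^11s}; {e, r^7, r^5s, r^12s}; {e, r^7, r^6s, r^13s}; … (7 in all).
So G has 7 subgroups of order 4.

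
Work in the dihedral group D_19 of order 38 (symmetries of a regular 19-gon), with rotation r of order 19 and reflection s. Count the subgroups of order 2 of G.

19

|G| = 38 and 2 | 38, so subgroups of order 2 are possible by Lagrange.
The subgroups of order 2 are: {e, r^10s}; {e, r^11s}; {e, r^12s}; {e, r^13s}; … (19 in all).
So G has 19 subgroups of order 2.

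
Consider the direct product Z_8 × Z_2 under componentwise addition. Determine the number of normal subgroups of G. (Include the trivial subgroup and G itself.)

11

G is abelian, so every subgroup is normal.
G has 11 subgroups in total, hence 11 normal subgroups.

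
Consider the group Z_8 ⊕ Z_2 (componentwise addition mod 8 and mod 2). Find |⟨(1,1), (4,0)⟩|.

8

|⟨(1,1)⟩| = 8 and |⟨(4,0)⟩| = 2, so |H| is a multiple of lcm(8, 2) = 8 and divides |G| = 16.
Closing under the operation: H = {(0,0), (1,1), (2,0), (3,1), (4,0), (5,1), (6,0), (7,1)}, so |H| = 8.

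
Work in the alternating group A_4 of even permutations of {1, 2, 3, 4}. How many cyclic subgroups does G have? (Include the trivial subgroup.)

8

Group the elements of G by the cyclic subgroup they generate; each cyclic subgroup of order d accounts for φ(d) elements.
Cyclic subgroups by order — order 1: 1; order 2: 3; order 3: 4.
Total: 8.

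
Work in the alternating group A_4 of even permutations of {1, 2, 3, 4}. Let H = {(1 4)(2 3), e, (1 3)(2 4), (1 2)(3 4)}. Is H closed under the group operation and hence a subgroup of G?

Yes

|H| = 4 divides |G| = 12, consistent with Lagrange.
H contains the identity, every element's inverse is in H, and H is closed under ∘: it is a subgroup.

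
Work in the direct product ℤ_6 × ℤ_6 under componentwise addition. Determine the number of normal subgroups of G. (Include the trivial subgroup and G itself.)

G is abelian, so every subgroup is normal.
G has 30 subgroups in total, hence 30 normal subgroups.

30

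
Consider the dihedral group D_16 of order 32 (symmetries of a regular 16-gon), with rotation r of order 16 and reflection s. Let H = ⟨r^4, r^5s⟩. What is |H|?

8

|⟨r^4⟩| = 4 and |⟨r^5s⟩| = 2, so |H| is a multiple of lcm(4, 2) = 4 and divides |G| = 32.
Closing under the operation: H = {e, r^4, r^8, r^12, rs, r^5s, r^9s, r^13s}, so |H| = 8.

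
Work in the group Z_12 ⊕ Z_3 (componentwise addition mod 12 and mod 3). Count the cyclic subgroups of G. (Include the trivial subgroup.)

Group the elements of G by the cyclic subgroup they generate; each cyclic subgroup of order d accounts for φ(d) elements.
Cyclic subgroups by order — order 1: 1; order 2: 1; order 3: 4; order 4: 1; order 6: 4; order 12: 4.
Total: 15.

15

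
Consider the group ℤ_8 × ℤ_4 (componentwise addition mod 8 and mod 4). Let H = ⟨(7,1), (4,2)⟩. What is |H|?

16

|⟨(7,1)⟩| = 8 and |⟨(4,2)⟩| = 2, so |H| is a multiple of lcm(8, 2) = 8 and divides |G| = 32.
Closing under the operation: H = {(0,0), (0,2), (1,1), (1,3), (2,0), (2,2), (3,1), (3,3), (4,0), (4,2), (5,1), (5,3), (6,0), (6,2), (7,1), (7,3)}, so |H| = 16.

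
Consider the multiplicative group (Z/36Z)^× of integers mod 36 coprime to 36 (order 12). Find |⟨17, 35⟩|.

4

|⟨17⟩| = 2 and |⟨35⟩| = 2, so |H| is a multiple of lcm(2, 2) = 2 and divides |G| = 12.
Closing under the operation: H = {1, 17, 19, 35}, so |H| = 4.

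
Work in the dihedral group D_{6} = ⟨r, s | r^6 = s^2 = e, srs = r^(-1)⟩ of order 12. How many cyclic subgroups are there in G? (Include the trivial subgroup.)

Group the elements of G by the cyclic subgroup they generate; each cyclic subgroup of order d accounts for φ(d) elements.
Cyclic subgroups by order — order 1: 1; order 2: 7; order 3: 1; order 6: 1.
Total: 10.

10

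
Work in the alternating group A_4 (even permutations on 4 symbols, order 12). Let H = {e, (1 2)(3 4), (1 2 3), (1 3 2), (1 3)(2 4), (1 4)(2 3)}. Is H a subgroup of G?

No

Closure fails: (1 3 2) ∘ (1 2)(3 4) = (2 3 4) ∉ H. So H is not a subgroup.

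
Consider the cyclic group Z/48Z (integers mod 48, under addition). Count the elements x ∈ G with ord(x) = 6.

2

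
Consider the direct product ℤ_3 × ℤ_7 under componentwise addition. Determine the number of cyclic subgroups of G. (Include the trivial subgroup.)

4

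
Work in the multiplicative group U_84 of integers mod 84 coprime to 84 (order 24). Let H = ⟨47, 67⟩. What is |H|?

12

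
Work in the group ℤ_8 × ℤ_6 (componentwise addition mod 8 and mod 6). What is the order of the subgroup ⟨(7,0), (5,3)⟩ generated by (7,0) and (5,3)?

16

|⟨(7,0)⟩| = 8 and |⟨(5,3)⟩| = 8, so |H| is a multiple of lcm(8, 8) = 8 and divides |G| = 48.
Closing under the operation: H = {(0,0), (0,3), (1,0), (1,3), (2,0), (2,3), (3,0), (3,3), (4,0), (4,3), (5,0), (5,3), (6,0), (6,3), (7,0), (7,3)}, so |H| = 16.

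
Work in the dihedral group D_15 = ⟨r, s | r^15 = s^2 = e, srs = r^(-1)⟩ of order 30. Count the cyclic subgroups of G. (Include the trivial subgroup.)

19

A cyclic subgroup of order d is generated by each of its φ(d) elements of order d, so the cyclic subgroups of order d number (#elements of order d)/φ(d).
Cyclic subgroups by order — order 1: 1; order 2: 15; order 3: 1; order 5: 1; order 15: 1.
Total: 19.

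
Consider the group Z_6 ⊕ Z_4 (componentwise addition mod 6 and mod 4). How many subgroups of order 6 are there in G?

|G| = 24 and 6 | 24, so subgroups of order 6 are possible by Lagrange.
The subgroups of order 6 are: {(0,0), (0,2), (2,0), (2,2), (4,0), (4,2)}; {(0,0), (1,0), (2,0), (3,0), (4,0), (5,0)}; {(0,0), (1,2), (2,0), (3,2), (4,0), (5,2)}.
So G has 3 subgroups of order 6.

3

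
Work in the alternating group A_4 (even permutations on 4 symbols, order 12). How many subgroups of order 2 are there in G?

|G| = 12 and 2 | 12, so subgroups of order 2 are possible by Lagrange.
The subgroups of order 2 are: {e, (1 2)(3 4)}; {e, (1 3)(2 4)}; {e, (1 4)(2 3)}.
So G has 3 subgroups of order 2.

3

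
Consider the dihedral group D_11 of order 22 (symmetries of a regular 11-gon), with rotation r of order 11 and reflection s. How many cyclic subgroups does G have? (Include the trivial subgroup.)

13

Each element a generates a cyclic subgroup ⟨a⟩; distinct elements may generate the same one (a cyclic group of order d has φ(d) generators).
Cyclic subgroups by order — order 1: 1; order 2: 11; order 11: 1.
Total: 13.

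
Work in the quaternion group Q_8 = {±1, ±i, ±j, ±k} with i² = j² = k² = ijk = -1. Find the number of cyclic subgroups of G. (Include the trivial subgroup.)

Group the elements of G by the cyclic subgroup they generate; each cyclic subgroup of order d accounts for φ(d) elements.
Cyclic subgroups by order — order 1: 1; order 2: 1; order 4: 3.
Total: 5.

5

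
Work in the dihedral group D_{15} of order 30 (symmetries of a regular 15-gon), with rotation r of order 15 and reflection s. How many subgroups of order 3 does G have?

|G| = 30 and 3 | 30, so subgroups of order 3 are possible by Lagrange.
The subgroups of order 3 are: {e, r^5, r^10}.
So G has 1 subgroup of order 3.

1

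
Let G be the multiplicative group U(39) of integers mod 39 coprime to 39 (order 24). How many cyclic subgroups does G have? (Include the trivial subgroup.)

12

Each element a generates a cyclic subgroup ⟨a⟩; distinct elements may generate the same one (a cyclic group of order d has φ(d) generators).
Cyclic subgroups by order — order 1: 1; order 2: 3; order 3: 1; order 4: 2; order 6: 3; order 12: 2.
Total: 12.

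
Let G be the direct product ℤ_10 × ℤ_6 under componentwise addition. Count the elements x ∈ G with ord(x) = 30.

An element (a,b) has order lcm(ord(a), ord(b)); count pairs with lcm equal to 30.
Enumerating gives 24 such elements.

24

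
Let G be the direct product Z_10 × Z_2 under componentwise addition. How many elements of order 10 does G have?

An element (a,b) has order lcm(ord(a), ord(b)); count pairs with lcm equal to 10.
Enumerating gives 12 such elements.

12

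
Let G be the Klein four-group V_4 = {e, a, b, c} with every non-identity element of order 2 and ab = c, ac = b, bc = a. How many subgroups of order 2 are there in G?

3

|G| = 4 and 2 | 4, so subgroups of order 2 are possible by Lagrange.
The subgroups of order 2 are: {e, a}; {e, b}; {e, c}.
So G has 3 subgroups of order 2.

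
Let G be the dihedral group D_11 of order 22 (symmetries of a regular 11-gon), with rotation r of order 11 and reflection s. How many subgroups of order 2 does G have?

11

|G| = 22 and 2 | 22, so subgroups of order 2 are possible by Lagrange.
The subgroups of order 2 are: {e, r^10s}; {e, r^2s}; {e, r^3s}; {e, r^4s}; … (11 in all).
So G has 11 subgroups of order 2.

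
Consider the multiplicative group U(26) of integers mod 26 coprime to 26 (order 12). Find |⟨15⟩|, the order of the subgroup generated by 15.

12

Compute successive powers of 15 mod 26: 15, 17, 21, 3, 19, 25, 11, 9, …; 15^12 ≡ 1 (mod 26).
So |⟨15⟩| = 12.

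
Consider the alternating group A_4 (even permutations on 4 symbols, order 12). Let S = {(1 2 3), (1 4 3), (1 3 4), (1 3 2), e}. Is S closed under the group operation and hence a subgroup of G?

No

|S| = 5 does not divide |G| = 12, so by Lagrange S is not a subgroup.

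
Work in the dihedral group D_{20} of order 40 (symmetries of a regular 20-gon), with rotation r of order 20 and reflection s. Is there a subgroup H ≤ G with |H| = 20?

20 | 40. A subgroup of order 20 is {e, r, r^2, r^3, r^4, r^5, r^6, r^7, r^8, r^9, r^10, r^11, r^12, r^13, r^14, r^15, r^16, r^17, r^18, r^19}.

Yes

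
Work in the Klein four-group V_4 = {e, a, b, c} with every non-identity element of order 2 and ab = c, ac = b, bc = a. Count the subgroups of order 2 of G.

3

|G| = 4 and 2 | 4, so subgroups of order 2 are possible by Lagrange.
The subgroups of order 2 are: {e, a}; {e, b}; {e, c}.
So G has 3 subgroups of order 2.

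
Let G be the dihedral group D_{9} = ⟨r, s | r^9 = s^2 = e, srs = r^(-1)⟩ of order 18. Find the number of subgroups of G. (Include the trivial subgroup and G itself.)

16

|G| = 18, so by Lagrange every subgroup order divides 18. Divisors: 1, 2, 3, 6, 9, 18.
Subgroups by order — order 1: 1; order 2: 9; order 3: 1; order 6: 3; order 9: 1; order 18: 1.
Total: 1 + 9 + 1 + 3 + 1 + 1 = 16.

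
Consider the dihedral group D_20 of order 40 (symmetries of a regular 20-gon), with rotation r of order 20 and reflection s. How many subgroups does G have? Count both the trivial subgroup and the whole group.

48

|G| = 40, so by Lagrange every subgroup order divides 40. Divisors: 1, 2, 4, 5, 8, 10, 20, 40.
Subgroups by order — order 1: 1; order 2: 21; order 4: 11; order 5: 1; order 8: 5; order 10: 5; order 20: 3; order 40: 1.
Total: 1 + 21 + 11 + 1 + 5 + 5 + 3 + 1 = 48.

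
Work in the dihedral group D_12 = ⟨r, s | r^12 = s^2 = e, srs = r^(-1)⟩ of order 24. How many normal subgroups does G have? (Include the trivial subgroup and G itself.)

G has 34 subgroups. Checking conjugation-invariance by order — order 1: 1/1 normal; order 2: 1/13 normal; order 3: 1/1 normal; order 4: 1/7 normal; order 6: 1/5 normal; order 8: 0/3 normal; order 12: 3/3 normal; order 24: 1/1 normal.
Total normal subgroups: 9.

9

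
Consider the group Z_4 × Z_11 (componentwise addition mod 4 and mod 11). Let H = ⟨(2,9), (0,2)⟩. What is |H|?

22

|⟨(2,9)⟩| = 22 and |⟨(0,2)⟩| = 11, so |H| is a multiple of lcm(22, 11) = 22 and divides |G| = 44.
Closing under the operation: H = {(0,0), (0,1), (0,2), (0,3), (0,4), (0,5), (0,6), (0,7), (0,8), (0,9), (0,10), (2,0), (2,1), (2,2), (2,3), (2,4), (2,5), (2,6), (2,7), (2,8), (2,9), (2,10)}, so |H| = 22.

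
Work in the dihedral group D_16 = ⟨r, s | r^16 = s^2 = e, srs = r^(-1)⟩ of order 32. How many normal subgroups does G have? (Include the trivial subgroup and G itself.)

8

G has 36 subgroups. Checking conjugation-invariance by order — order 1: 1/1 normal; order 2: 1/17 normal; order 4: 1/9 normal; order 8: 1/5 normal; order 16: 3/3 normal; order 32: 1/1 normal.
Total normal subgroups: 8.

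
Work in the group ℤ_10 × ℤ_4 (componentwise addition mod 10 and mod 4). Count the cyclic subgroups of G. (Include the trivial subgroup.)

12

Group the elements of G by the cyclic subgroup they generate; each cyclic subgroup of order d accounts for φ(d) elements.
Cyclic subgroups by order — order 1: 1; order 2: 3; order 4: 2; order 5: 1; order 10: 3; order 20: 2.
Total: 12.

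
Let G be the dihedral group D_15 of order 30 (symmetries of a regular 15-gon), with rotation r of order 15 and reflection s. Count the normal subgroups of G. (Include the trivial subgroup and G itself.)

5

G has 28 subgroups. Checking conjugation-invariance by order — order 1: 1/1 normal; order 2: 0/15 normal; order 3: 1/1 normal; order 5: 1/1 normal; order 6: 0/5 normal; order 10: 0/3 normal; order 15: 1/1 normal; order 30: 1/1 normal.
Total normal subgroups: 5.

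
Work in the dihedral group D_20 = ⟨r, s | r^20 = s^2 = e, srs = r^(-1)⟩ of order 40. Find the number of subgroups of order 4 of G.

11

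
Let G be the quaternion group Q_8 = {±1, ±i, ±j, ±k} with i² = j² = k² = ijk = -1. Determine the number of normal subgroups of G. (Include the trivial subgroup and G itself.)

6

G has 6 subgroups. Checking conjugation-invariance by order — order 1: 1/1 normal; order 2: 1/1 normal; order 4: 3/3 normal; order 8: 1/1 normal.
Total normal subgroups: 6.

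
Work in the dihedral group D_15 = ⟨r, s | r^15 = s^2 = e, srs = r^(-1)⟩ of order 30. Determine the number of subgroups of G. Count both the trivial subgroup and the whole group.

|G| = 30, so by Lagrange every subgroup order divides 30. Divisors: 1, 2, 3, 5, 6, 10, 15, 30.
Subgroups by order — order 1: 1; order 2: 15; order 3: 1; order 5: 1; order 6: 5; order 10: 3; order 15: 1; order 30: 1.
Total: 1 + 15 + 1 + 1 + 5 + 3 + 1 + 1 = 28.

28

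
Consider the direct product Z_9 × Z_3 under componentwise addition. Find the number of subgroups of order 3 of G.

|G| = 27 and 3 | 27, so subgroups of order 3 are possible by Lagrange.
The subgroups of order 3 are: {(0,0), (0,1), (0,2)}; {(0,0), (3,0), (6,0)}; {(0,0), (3,1), (6,2)}; {(0,0), (3,2), (6,1)}.
So G has 4 subgroups of order 3.

4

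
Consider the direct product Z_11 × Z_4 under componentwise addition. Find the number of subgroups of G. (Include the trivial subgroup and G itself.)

|G| = 44, so by Lagrange every subgroup order divides 44. Divisors: 1, 2, 4, 11, 22, 44.
Subgroups by order — order 1: 1; order 2: 1; order 4: 1; order 11: 1; order 22: 1; order 44: 1.
Total: 1 + 1 + 1 + 1 + 1 + 1 = 6.

6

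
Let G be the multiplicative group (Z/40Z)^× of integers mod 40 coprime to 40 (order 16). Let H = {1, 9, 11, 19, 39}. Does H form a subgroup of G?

No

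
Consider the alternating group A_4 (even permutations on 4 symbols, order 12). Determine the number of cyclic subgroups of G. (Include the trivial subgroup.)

8

Group the elements of G by the cyclic subgroup they generate; each cyclic subgroup of order d accounts for φ(d) elements.
Cyclic subgroups by order — order 1: 1; order 2: 3; order 3: 4.
Total: 8.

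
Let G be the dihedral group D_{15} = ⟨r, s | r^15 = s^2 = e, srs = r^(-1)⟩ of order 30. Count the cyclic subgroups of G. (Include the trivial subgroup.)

A cyclic subgroup of order d is generated by each of its φ(d) elements of order d, so the cyclic subgroups of order d number (#elements of order d)/φ(d).
Cyclic subgroups by order — order 1: 1; order 2: 15; order 3: 1; order 5: 1; order 15: 1.
Total: 19.

19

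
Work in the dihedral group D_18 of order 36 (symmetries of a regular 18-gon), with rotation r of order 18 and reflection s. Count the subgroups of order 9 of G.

|G| = 36 and 9 | 36, so subgroups of order 9 are possible by Lagrange.
The subgroups of order 9 are: {e, r^2, r^4, r^6, r^8, r^10, r^12, r^14, r^16}.
So G has 1 subgroup of order 9.

1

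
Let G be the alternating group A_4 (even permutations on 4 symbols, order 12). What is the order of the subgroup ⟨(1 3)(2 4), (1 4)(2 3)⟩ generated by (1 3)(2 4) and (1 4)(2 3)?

4

|⟨(1 3)(2 4)⟩| = 2 and |⟨(1 4)(2 3)⟩| = 2, so |H| is a multiple of lcm(2, 2) = 2 and divides |G| = 12.
Closing under the operation: H = {e, (1 2)(3 4), (1 3)(2 4), (1 4)(2 3)}, so |H| = 4.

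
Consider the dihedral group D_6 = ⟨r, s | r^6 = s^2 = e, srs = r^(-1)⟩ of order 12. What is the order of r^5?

Computing powers of r^5: the smallest k with (r^5)^k = e is k = 6.

6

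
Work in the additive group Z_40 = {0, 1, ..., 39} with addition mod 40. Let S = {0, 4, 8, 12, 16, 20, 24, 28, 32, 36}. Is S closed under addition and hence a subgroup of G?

|S| = 10 divides |G| = 40, consistent with Lagrange.
S contains the identity, every element's inverse is in S, and S is closed under +: it is a subgroup.
In fact S = ⟨4⟩.

Yes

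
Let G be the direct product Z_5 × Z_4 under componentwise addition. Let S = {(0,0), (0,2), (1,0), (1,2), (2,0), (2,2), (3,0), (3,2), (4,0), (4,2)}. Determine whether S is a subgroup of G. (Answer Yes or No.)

|S| = 10 divides |G| = 20, consistent with Lagrange.
S contains the identity, every element's inverse is in S, and S is closed under +: it is a subgroup.
In fact S = ⟨(1,2)⟩.

Yes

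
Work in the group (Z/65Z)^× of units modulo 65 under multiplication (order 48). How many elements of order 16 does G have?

0

No element of G has order 16 (even though 16 | 48).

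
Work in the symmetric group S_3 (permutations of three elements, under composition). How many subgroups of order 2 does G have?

|G| = 6 and 2 | 6, so subgroups of order 2 are possible by Lagrange.
The subgroups of order 2 are: {e, (1 2)}; {e, (1 3)}; {e, (2 3)}.
So G has 3 subgroups of order 2.

3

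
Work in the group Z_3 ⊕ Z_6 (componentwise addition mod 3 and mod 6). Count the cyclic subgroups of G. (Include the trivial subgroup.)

Each element a generates a cyclic subgroup ⟨a⟩; distinct elements may generate the same one (a cyclic group of order d has φ(d) generators).
Cyclic subgroups by order — order 1: 1; order 2: 1; order 3: 4; order 6: 4.
Total: 10.

10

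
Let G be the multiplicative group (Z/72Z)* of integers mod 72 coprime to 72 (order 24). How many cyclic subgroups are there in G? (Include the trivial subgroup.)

Each element a generates a cyclic subgroup ⟨a⟩; distinct elements may generate the same one (a cyclic group of order d has φ(d) generators).
Cyclic subgroups by order — order 1: 1; order 2: 7; order 3: 1; order 6: 7.
Total: 16.

16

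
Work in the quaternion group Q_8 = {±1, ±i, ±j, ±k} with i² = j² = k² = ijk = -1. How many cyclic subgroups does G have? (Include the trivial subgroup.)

5

Group the elements of G by the cyclic subgroup they generate; each cyclic subgroup of order d accounts for φ(d) elements.
Cyclic subgroups by order — order 1: 1; order 2: 1; order 4: 3.
Total: 5.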